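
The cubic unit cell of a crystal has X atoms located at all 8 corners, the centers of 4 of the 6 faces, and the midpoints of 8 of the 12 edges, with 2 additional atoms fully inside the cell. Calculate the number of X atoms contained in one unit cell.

Corner atoms are shared by 8 cells (1/8 each), face atoms by 2 (1/2 each), edge atoms by 4 (1/4 each), interior atoms are unshared.
Net atoms = 8 × 1/8 + 4 × 1/2 + 8 × 1/4 + 2 = 1 + 2 + 2 + 2 = 7.

7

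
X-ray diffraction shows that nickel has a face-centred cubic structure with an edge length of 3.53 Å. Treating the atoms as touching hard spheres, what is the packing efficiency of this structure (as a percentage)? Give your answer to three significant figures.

In an FCC lattice atoms touch along the face diagonal, so √2·a = 4r, so r = 0.3536a = 1.248 Å.
Packing fraction = Z·(4/3)πr³ / a³ = 4 × (4/3)π × (1.248)³ / (3.53)³ = 0.7405 = 74.0%.

74.0%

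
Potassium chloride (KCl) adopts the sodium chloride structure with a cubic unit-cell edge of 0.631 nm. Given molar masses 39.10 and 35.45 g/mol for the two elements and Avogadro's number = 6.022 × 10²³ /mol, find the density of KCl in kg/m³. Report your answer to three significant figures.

The sodium chloride structure contains Z = 4 formula units per cell; M(KCl) = 39.10 + 35.45 = 74.55 g/mol.
a³ = (6.310 × 10^-8 cm)³ = 2.512 × 10^-22 cm³.
ρ = 4 × 74.55 / (6.022 × 10²³ × 2.512 × 10^-22) = 1.971 g/cm³ = 1970 kg/m³.

1970 kg/m³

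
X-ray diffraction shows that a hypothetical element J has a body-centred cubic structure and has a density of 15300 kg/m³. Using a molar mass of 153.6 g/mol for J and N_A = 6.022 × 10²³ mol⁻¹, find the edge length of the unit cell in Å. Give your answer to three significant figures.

With Z = 2 atoms per BCC cell, a³ = Z·M/(N_A·ρ) = 2 × 153.6 / (6.022 × 10²³ × 15.30 g/cm³) = 3.334 × 10^-23 cm³.
a = (3.334 × 10^-23)^(1/3) = 3.219 × 10^-8 cm = 3.22 Å.

3.22 Å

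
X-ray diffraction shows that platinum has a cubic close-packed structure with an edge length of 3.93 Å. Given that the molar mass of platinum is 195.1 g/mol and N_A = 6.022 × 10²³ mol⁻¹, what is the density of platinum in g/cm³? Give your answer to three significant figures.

An FCC unit cell contains Z = 4 atoms.
Cell volume: a³ = (3.93 Å)³ = (3.930 × 10^-8 cm)³ = 6.070 × 10^-23 cm³.
ρ = Z·M/(N_A·a³) = 4 × 195.1 / (6.022 × 10²³ × 6.070 × 10^-23) = 21.35 g/cm³.

21.4 g/cm³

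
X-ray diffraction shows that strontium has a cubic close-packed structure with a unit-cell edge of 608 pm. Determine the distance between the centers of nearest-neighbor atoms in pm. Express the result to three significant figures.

In an FCC structure, atoms touch along the face diagonal, so √2·a = 4r; the nearest-neighbor distance equals 2r = 0.7071·a.
d = 0.7071 × 608 = 430 pm.

430 pm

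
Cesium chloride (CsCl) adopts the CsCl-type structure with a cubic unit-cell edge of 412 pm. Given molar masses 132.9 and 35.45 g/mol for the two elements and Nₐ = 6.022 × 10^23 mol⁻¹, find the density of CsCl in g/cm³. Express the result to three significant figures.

4.00 g/cm³

The CsCl-type structure contains Z = 1 formula unit per cell; M(CsCl) = 132.9 + 35.45 = 168.35 g/mol.
a³ = (4.120 × 10^-8 cm)³ = 6.993 × 10^-23 cm³.
ρ = 1 × 168.35 / (6.022 × 10²³ × 6.993 × 10^-23) = 3.997 g/cm³.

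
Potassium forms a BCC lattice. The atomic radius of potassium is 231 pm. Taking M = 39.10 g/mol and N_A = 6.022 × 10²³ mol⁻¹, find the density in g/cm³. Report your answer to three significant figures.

0.855 g/cm³

In a BCC lattice, atoms touch along the body diagonal, so √3·a = 4r, giving a = 533.5 pm = 5.335 × 10^-8 cm.
With Z = 2, ρ = Z·M/(N_A·a³) = 2 × 39.10 / (6.022 × 10²³ × 1.518 × 10^-22) = 0.8553 g/cm³.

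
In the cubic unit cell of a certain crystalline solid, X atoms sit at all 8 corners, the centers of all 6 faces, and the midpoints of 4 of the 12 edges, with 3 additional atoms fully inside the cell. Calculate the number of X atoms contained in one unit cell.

8

Corner atoms are shared by 8 cells (1/8 each), face atoms by 2 (1/2 each), edge atoms by 4 (1/4 each), interior atoms are unshared.
Net atoms = 8 × 1/8 + 6 × 1/2 + 4 × 1/4 + 3 = 1 + 3 + 1 + 3 = 8.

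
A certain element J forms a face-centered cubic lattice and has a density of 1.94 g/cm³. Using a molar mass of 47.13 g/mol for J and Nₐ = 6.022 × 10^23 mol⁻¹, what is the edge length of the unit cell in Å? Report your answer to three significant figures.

With Z = 4 atoms per FCC cell, a³ = Z·M/(N_A·ρ) = 4 × 47.13 / (6.022 × 10²³ × 1.940 g/cm³) = 1.614 × 10^-22 cm³.
a = (1.614 × 10^-22)^(1/3) = 5.444 × 10^-8 cm = 5.44 Å.

5.44 Å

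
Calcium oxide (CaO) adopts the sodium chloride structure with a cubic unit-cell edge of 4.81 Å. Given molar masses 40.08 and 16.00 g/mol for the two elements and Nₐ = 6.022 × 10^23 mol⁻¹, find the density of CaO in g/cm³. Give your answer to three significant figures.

3.35 g/cm³

The sodium chloride structure contains Z = 4 formula units per cell; M(CaO) = 40.08 + 16.00 = 56.08 g/mol.
a³ = (4.810 × 10^-8 cm)³ = 1.113 × 10^-22 cm³.
ρ = 4 × 56.08 / (6.022 × 10²³ × 1.113 × 10^-22) = 3.347 g/cm³.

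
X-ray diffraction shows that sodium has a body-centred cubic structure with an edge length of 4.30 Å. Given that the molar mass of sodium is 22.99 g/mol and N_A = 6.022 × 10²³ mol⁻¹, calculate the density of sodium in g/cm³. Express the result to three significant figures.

0.960 g/cm³

A BCC unit cell contains Z = 2 atoms.
Cell volume: a³ = (4.30 Å)³ = (4.300 × 10^-8 cm)³ = 7.951 × 10^-23 cm³.
ρ = Z·M/(N_A·a³) = 2 × 22.99 / (6.022 × 10²³ × 7.951 × 10^-23) = 0.9603 g/cm³.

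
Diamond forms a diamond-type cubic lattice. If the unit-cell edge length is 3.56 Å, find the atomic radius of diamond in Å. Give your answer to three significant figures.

In a diamond cubic lattice, nearest neighbors lie along the body diagonal with √3·a = 8r.
r = √3·a/8 = 1.7321 × 3.56 / 8 = 0.771 Å.

0.771 Å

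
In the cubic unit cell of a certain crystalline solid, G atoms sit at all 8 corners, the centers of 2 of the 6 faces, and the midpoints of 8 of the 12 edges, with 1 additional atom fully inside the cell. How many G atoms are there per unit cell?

Corner atoms are shared by 8 cells (1/8 each), face atoms by 2 (1/2 each), edge atoms by 4 (1/4 each), interior atoms are unshared.
Net atoms = 8 × 1/8 + 2 × 1/2 + 8 × 1/4 + 1 = 1 + 1 + 2 + 1 = 5.

5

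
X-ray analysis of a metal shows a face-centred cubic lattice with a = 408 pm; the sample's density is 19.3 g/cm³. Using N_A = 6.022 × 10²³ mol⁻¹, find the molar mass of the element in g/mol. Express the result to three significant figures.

An FCC cell has Z = 4 atoms; a = 4.080 × 10^-8 cm.
M = ρ·N_A·a³/Z = 19.3 × 6.022 × 10²³ × 6.792 × 10^-23 / 4 = 197 g/mol.

197 g/mol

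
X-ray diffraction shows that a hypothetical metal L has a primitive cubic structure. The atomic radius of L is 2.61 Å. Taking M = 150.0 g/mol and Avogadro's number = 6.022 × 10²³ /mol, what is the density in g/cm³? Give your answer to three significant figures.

In a simple cubic lattice, atoms touch along the cell edge, so a = 2r, giving a = 5.220 Å = 5.220 × 10^-8 cm.
With Z = 1, ρ = Z·M/(N_A·a³) = 1 × 150.0 / (6.022 × 10²³ × 1.422 × 10^-22) = 1.751 g/cm³.

1.75 g/cm³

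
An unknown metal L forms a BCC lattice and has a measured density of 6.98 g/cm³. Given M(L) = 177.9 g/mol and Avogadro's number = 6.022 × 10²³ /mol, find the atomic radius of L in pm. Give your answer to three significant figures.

For a BCC cell (Z = 2), a³ = Z·M/(N_A·ρ) = 2 × 177.9 / (6.022 × 10²³ × 6.980) = 8.465 × 10^-23 cm³, so a = 4.391 × 10^-8 cm = 439.1 pm.
Atoms touch along the body diagonal, so √3·a = 4r, so r = 0.4330 × a = 190 pm.

190 pm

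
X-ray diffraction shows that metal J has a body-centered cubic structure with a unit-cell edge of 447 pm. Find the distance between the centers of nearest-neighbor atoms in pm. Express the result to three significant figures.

In a BCC structure, atoms touch along the body diagonal, so √3·a = 4r; the nearest-neighbor distance equals 2r = 0.8660·a.
d = 0.8660 × 447 = 387 pm.

387 pm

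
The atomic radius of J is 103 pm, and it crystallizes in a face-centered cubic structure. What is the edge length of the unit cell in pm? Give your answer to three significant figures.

291 pm

In an FCC lattice, atoms touch along the face diagonal, so √2·a = 4r.
a = 4r/√2 = 4 × 103 / 1.4142 = 291 pm.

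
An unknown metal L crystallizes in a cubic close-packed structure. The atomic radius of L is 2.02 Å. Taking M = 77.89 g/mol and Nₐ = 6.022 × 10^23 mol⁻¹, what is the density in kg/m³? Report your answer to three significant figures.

2770 kg/m³

In an FCC lattice, atoms touch along the face diagonal, so √2·a = 4r, giving a = 5.713 Å = 5.713 × 10^-8 cm.
With Z = 4, ρ = Z·M/(N_A·a³) = 4 × 77.89 / (6.022 × 10²³ × 1.865 × 10^-22) = 2.774 g/cm³ = 2770 kg/m³.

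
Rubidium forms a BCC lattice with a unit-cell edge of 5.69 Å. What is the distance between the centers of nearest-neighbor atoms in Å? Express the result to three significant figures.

4.93 Å

In a BCC structure, atoms touch along the body diagonal, so √3·a = 4r; the nearest-neighbor distance equals 2r = 0.8660·a.
d = 0.8660 × 5.69 = 4.93 Å.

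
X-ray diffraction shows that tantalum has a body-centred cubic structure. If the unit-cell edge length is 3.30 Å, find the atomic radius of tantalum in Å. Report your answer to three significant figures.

1.43 Å

In a BCC lattice, atoms touch along the body diagonal, so √3·a = 4r.
r = √3·a/4 = 1.7321 × 3.30 / 4 = 1.43 Å.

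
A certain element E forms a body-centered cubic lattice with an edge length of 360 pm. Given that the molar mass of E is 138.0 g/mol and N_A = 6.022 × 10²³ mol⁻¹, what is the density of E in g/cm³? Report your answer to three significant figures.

A BCC unit cell contains Z = 2 atoms.
Cell volume: a³ = (360 pm)³ = (3.600 × 10^-8 cm)³ = 4.666 × 10^-23 cm³.
ρ = Z·M/(N_A·a³) = 2 × 138.0 / (6.022 × 10²³ × 4.666 × 10^-23) = 9.823 g/cm³.

9.82 g/cm³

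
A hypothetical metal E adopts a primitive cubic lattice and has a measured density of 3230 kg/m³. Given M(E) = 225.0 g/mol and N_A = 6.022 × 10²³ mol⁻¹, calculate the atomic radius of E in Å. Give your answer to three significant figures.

For a simple cubic cell (Z = 1), a³ = Z·M/(N_A·ρ) = 1 × 225.0 / (6.022 × 10²³ × 3.230) = 1.157 × 10^-22 cm³, so a = 4.872 × 10^-8 cm = 4.872 Å.
Atoms touch along the cell edge, so a = 2r, so r = 0.5000 × a = 2.44 Å.

2.44 Å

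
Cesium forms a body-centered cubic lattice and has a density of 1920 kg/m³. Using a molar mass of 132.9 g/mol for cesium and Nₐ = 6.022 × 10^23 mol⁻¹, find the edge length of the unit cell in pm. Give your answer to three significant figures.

613 pm

With Z = 2 atoms per BCC cell, a³ = Z·M/(N_A·ρ) = 2 × 132.9 / (6.022 × 10²³ × 1.920 g/cm³) = 2.299 × 10^-22 cm³.
a = (2.299 × 10^-22)^(1/3) = 6.126 × 10^-8 cm = 613 pm.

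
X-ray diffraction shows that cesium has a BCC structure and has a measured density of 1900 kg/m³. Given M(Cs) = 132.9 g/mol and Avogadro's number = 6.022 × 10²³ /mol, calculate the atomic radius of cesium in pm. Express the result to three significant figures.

For a BCC cell (Z = 2), a³ = Z·M/(N_A·ρ) = 2 × 132.9 / (6.022 × 10²³ × 1.900) = 2.323 × 10^-22 cm³, so a = 6.147 × 10^-8 cm = 614.7 pm.
Atoms touch along the body diagonal, so √3·a = 4r, so r = 0.4330 × a = 266 pm.

266 pm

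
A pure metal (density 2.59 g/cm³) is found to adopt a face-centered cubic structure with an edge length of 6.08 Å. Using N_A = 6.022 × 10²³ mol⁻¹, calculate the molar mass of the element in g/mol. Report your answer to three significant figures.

An FCC cell has Z = 4 atoms; a = 6.080 × 10^-8 cm.
M = ρ·N_A·a³/Z = 2.59 × 6.022 × 10²³ × 2.248 × 10^-22 / 4 = 87.6 g/mol.

87.6 g/mol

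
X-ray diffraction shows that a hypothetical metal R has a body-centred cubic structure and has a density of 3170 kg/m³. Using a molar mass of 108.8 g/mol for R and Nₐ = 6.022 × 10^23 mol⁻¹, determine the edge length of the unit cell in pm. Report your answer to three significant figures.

With Z = 2 atoms per BCC cell, a³ = Z·M/(N_A·ρ) = 2 × 108.8 / (6.022 × 10²³ × 3.170 g/cm³) = 1.140 × 10^-22 cm³.
a = (1.140 × 10^-22)^(1/3) = 4.849 × 10^-8 cm = 485 pm.

485 pm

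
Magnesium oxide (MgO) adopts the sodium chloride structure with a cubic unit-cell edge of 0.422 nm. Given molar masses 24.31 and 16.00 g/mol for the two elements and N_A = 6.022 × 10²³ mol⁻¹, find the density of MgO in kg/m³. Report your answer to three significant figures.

3560 kg/m³

The sodium chloride structure contains Z = 4 formula units per cell; M(MgO) = 24.31 + 16.00 = 40.31 g/mol.
a³ = (4.220 × 10^-8 cm)³ = 7.515 × 10^-23 cm³.
ρ = 4 × 40.31 / (6.022 × 10²³ × 7.515 × 10^-23) = 3.563 g/cm³ = 3560 kg/m³.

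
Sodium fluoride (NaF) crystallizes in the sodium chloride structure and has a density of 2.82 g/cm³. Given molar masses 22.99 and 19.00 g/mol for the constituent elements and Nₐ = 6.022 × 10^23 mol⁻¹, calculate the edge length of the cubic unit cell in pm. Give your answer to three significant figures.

M(NaF) = 41.99 g/mol; Z = 4 formula units per cell.
a³ = Z·M/(N_A·ρ) = 4 × 41.99 / (6.022 × 10²³ × 2.82) = 9.890 × 10^-23 cm³, so a = 4.625 × 10^-8 cm = 462 pm.

462 pm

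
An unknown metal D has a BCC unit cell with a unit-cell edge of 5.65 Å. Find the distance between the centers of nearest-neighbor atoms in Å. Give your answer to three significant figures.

4.89 Å

In a BCC structure, atoms touch along the body diagonal, so √3·a = 4r; the nearest-neighbor distance equals 2r = 0.8660·a.
d = 0.8660 × 5.65 = 4.89 Å.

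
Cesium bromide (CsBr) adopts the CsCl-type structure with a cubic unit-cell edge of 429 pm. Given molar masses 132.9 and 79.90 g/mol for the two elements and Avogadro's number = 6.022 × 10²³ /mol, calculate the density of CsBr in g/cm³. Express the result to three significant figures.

The CsCl-type structure contains Z = 1 formula unit per cell; M(CsBr) = 132.9 + 79.90 = 212.8 g/mol.
a³ = (4.290 × 10^-8 cm)³ = 7.895 × 10^-23 cm³.
ρ = 1 × 212.8 / (6.022 × 10²³ × 7.895 × 10^-23) = 4.476 g/cm³.

4.48 g/cm³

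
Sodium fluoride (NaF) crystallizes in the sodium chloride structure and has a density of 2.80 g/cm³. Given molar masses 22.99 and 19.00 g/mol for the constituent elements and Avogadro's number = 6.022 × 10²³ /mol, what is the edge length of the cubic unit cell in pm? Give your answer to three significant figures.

M(NaF) = 41.99 g/mol; Z = 4 formula units per cell.
a³ = Z·M/(N_A·ρ) = 4 × 41.99 / (6.022 × 10²³ × 2.80) = 9.961 × 10^-23 cm³, so a = 4.636 × 10^-8 cm = 464 pm.

464 pm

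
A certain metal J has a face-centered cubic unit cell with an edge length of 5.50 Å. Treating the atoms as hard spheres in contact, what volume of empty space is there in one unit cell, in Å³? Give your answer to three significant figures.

In an FCC lattice atoms touch along the face diagonal, so √2·a = 4r, so r = 0.3536a = 1.945 Å.
V_cell = a³ = 166.4 Å³; V_atoms = 4 × (4/3)πr³ = 123.2 Å³.
Empty space = 166.4 − 123.2 = 43.2 Å³.

43.2 Å³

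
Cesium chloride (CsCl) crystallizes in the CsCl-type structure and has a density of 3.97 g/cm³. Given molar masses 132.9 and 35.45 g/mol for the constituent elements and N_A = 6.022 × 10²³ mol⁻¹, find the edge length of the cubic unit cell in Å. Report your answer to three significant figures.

M(CsCl) = 168.35 g/mol; Z = 1 formula unit per cell.
a³ = Z·M/(N_A·ρ) = 1 × 168.35 / (6.022 × 10²³ × 3.97) = 7.042 × 10^-23 cm³, so a = 4.129 × 10^-8 cm = 4.13 Å.

4.13 Å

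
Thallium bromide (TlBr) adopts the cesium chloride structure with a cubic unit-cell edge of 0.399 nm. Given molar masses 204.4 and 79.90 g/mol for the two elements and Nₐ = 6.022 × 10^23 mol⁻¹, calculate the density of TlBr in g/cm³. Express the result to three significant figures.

The cesium chloride structure contains Z = 1 formula unit per cell; M(TlBr) = 204.4 + 79.90 = 284.3 g/mol.
a³ = (3.990 × 10^-8 cm)³ = 6.352 × 10^-23 cm³.
ρ = 1 × 284.3 / (6.022 × 10²³ × 6.352 × 10^-23) = 7.432 g/cm³.

7.43 g/cm³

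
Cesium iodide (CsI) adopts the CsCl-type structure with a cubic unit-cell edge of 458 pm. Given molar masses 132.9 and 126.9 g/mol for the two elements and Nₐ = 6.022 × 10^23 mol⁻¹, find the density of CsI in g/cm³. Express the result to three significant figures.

4.49 g/cm³

The CsCl-type structure contains Z = 1 formula unit per cell; M(CsI) = 132.9 + 126.9 = 259.8 g/mol.
a³ = (4.580 × 10^-8 cm)³ = 9.607 × 10^-23 cm³.
ρ = 1 × 259.8 / (6.022 × 10²³ × 9.607 × 10^-23) = 4.491 g/cm³.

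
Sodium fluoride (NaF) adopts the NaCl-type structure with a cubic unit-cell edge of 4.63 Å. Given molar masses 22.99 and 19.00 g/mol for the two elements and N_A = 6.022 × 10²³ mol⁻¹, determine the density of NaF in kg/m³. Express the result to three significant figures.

The NaCl-type structure contains Z = 4 formula units per cell; M(NaF) = 22.99 + 19.00 = 41.99 g/mol.
a³ = (4.630 × 10^-8 cm)³ = 9.925 × 10^-23 cm³.
ρ = 4 × 41.99 / (6.022 × 10²³ × 9.925 × 10^-23) = 2.810 g/cm³ = 2810 kg/m³.

2810 kg/m³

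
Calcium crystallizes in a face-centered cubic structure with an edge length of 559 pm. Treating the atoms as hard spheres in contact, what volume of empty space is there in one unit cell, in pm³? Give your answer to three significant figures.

4.53 × 10^7 pm³

In an FCC lattice atoms touch along the face diagonal, so √2·a = 4r, so r = 0.3536a = 197.6 pm.
V_cell = a³ = 1.747 × 10^8 pm³; V_atoms = 4 × (4/3)πr³ = 1.293 × 10^8 pm³.
Empty space = 1.747 × 10^8 − 1.293 × 10^8 = 4.53 × 10^7 pm³.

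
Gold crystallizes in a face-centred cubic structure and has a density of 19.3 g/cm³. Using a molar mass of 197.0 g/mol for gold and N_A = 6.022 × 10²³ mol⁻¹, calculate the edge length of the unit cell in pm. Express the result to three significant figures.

408 pm

With Z = 4 atoms per FCC cell, a³ = Z·M/(N_A·ρ) = 4 × 197.0 / (6.022 × 10²³ × 19.30 g/cm³) = 6.780 × 10^-23 cm³.
a = (6.780 × 10^-23)^(1/3) = 4.078 × 10^-8 cm = 408 pm.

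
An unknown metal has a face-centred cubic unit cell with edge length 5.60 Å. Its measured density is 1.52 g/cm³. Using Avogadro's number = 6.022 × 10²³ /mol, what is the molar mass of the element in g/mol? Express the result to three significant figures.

An FCC cell has Z = 4 atoms; a = 5.600 × 10^-8 cm.
M = ρ·N_A·a³/Z = 1.52 × 6.022 × 10²³ × 1.756 × 10^-22 / 4 = 40.2 g/mol.

40.2 g/mol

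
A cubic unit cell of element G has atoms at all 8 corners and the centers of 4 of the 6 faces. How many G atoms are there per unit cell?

3

Corner atoms are shared by 8 cells (1/8 each), face atoms by 2 (1/2 each).
Net atoms = 8 × 1/8 + 4 × 1/2 = 1 + 2 = 3.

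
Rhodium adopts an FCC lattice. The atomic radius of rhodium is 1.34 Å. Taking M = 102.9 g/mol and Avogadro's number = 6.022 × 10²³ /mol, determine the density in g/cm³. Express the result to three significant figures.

In an FCC lattice, atoms touch along the face diagonal, so √2·a = 4r, giving a = 3.790 Å = 3.790 × 10^-8 cm.
With Z = 4, ρ = Z·M/(N_A·a³) = 4 × 102.9 / (6.022 × 10²³ × 5.444 × 10^-23) = 12.55 g/cm³.

12.6 g/cm³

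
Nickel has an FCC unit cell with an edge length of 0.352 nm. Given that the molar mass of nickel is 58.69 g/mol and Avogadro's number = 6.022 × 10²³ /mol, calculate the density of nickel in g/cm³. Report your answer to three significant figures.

8.94 g/cm³

An FCC unit cell contains Z = 4 atoms.
Cell volume: a³ = (0.352 nm)³ = (3.520 × 10^-8 cm)³ = 4.361 × 10^-23 cm³.
ρ = Z·M/(N_A·a³) = 4 × 58.69 / (6.022 × 10²³ × 4.361 × 10^-23) = 8.938 g/cm³.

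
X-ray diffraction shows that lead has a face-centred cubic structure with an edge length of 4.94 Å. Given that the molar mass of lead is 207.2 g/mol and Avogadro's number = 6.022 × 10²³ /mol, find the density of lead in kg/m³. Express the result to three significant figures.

11400 kg/m³

An FCC unit cell contains Z = 4 atoms.
Cell volume: a³ = (4.94 Å)³ = (4.940 × 10^-8 cm)³ = 1.206 × 10^-22 cm³.
ρ = Z·M/(N_A·a³) = 4 × 207.2 / (6.022 × 10²³ × 1.206 × 10^-22) = 11.42 g/cm³ = 11400 kg/m³.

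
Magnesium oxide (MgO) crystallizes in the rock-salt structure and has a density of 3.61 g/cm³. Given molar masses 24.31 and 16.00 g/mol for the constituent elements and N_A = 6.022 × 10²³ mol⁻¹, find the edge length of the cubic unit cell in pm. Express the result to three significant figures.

420 pm

M(MgO) = 40.31 g/mol; Z = 4 formula units per cell.
a³ = Z·M/(N_A·ρ) = 4 × 40.31 / (6.022 × 10²³ × 3.61) = 7.417 × 10^-23 cm³, so a = 4.202 × 10^-8 cm = 420 pm.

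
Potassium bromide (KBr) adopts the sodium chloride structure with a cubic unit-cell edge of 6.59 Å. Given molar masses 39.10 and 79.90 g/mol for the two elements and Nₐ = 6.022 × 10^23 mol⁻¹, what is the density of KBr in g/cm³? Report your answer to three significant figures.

2.76 g/cm³

The sodium chloride structure contains Z = 4 formula units per cell; M(KBr) = 39.10 + 79.90 = 119.0 g/mol.
a³ = (6.590 × 10^-8 cm)³ = 2.862 × 10^-22 cm³.
ρ = 4 × 119.0 / (6.022 × 10²³ × 2.862 × 10^-22) = 2.762 g/cm³.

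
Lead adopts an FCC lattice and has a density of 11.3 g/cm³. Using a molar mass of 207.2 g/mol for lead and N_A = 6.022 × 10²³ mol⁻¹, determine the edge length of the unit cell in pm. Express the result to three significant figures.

With Z = 4 atoms per FCC cell, a³ = Z·M/(N_A·ρ) = 4 × 207.2 / (6.022 × 10²³ × 11.30 g/cm³) = 1.218 × 10^-22 cm³.
a = (1.218 × 10^-22)^(1/3) = 4.957 × 10^-8 cm = 496 pm.

496 pm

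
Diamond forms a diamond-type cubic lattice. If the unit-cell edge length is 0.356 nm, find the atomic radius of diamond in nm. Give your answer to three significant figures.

In a diamond cubic lattice, nearest neighbors lie along the body diagonal with √3·a = 8r.
r = √3·a/8 = 1.7321 × 0.356 / 8 = 0.0771 nm.

0.0771 nm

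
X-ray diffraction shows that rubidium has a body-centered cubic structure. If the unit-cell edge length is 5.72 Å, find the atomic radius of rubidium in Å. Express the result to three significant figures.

2.48 Å

In a BCC lattice, atoms touch along the body diagonal, so √3·a = 4r.
r = √3·a/4 = 1.7321 × 5.72 / 4 = 2.48 Å.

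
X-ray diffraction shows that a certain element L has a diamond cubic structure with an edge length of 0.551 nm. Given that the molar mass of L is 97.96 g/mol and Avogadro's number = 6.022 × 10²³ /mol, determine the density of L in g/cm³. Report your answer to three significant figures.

7.78 g/cm³

A diamond cubic unit cell contains Z = 8 atoms.
Cell volume: a³ = (0.551 nm)³ = (5.510 × 10^-8 cm)³ = 1.673 × 10^-22 cm³.
ρ = Z·M/(N_A·a³) = 8 × 97.96 / (6.022 × 10²³ × 1.673 × 10^-22) = 7.779 g/cm³.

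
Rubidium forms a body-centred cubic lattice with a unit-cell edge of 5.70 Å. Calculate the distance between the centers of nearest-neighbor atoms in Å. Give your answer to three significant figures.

In a BCC structure, atoms touch along the body diagonal, so √3·a = 4r; the nearest-neighbor distance equals 2r = 0.8660·a.
d = 0.8660 × 5.70 = 4.94 Å.

4.94 Å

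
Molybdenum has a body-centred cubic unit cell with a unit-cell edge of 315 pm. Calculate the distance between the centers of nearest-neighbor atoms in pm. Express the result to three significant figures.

In a BCC structure, atoms touch along the body diagonal, so √3·a = 4r; the nearest-neighbor distance equals 2r = 0.8660·a.
d = 0.8660 × 315 = 273 pm.

273 pm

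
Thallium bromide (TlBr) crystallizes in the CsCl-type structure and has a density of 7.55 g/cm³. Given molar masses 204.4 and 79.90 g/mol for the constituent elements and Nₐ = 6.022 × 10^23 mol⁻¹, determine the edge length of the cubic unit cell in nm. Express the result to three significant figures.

0.397 nm

M(TlBr) = 284.3 g/mol; Z = 1 formula unit per cell.
a³ = Z·M/(N_A·ρ) = 1 × 284.3 / (6.022 × 10²³ × 7.55) = 6.253 × 10^-23 cm³, so a = 3.969 × 10^-8 cm = 0.397 nm.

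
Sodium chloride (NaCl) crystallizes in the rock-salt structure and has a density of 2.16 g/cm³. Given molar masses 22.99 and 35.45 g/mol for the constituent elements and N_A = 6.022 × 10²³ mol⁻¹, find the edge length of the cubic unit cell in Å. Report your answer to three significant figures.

5.64 Å

M(NaCl) = 58.44 g/mol; Z = 4 formula units per cell.
a³ = Z·M/(N_A·ρ) = 4 × 58.44 / (6.022 × 10²³ × 2.16) = 1.797 × 10^-22 cm³, so a = 5.643 × 10^-8 cm = 5.64 Å.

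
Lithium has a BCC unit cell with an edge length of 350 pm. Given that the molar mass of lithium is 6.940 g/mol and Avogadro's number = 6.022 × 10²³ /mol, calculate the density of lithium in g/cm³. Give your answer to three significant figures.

0.538 g/cm³

A BCC unit cell contains Z = 2 atoms.
Cell volume: a³ = (350 pm)³ = (3.500 × 10^-8 cm)³ = 4.288 × 10^-23 cm³.
ρ = Z·M/(N_A·a³) = 2 × 6.940 / (6.022 × 10²³ × 4.288 × 10^-23) = 0.5376 g/cm³.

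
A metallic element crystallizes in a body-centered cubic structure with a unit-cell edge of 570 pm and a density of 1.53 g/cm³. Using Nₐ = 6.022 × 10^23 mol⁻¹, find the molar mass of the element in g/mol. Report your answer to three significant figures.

A BCC cell has Z = 2 atoms; a = 5.700 × 10^-8 cm.
M = ρ·N_A·a³/Z = 1.53 × 6.022 × 10²³ × 1.852 × 10^-22 / 2 = 85.3 g/mol.

85.3 g/mol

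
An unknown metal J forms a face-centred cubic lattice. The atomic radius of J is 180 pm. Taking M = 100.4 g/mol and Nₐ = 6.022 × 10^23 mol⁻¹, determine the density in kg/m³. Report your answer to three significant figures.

In an FCC lattice, atoms touch along the face diagonal, so √2·a = 4r, giving a = 509.1 pm = 5.091 × 10^-8 cm.
With Z = 4, ρ = Z·M/(N_A·a³) = 4 × 100.4 / (6.022 × 10²³ × 1.320 × 10^-22) = 5.054 g/cm³ = 5050 kg/m³.

5050 kg/m³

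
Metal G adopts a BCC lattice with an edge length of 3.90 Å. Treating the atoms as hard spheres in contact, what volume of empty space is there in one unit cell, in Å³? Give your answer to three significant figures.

In a BCC lattice atoms touch along the body diagonal, so √3·a = 4r, so r = 0.4330a = 1.689 Å.
V_cell = a³ = 59.32 Å³; V_atoms = 2 × (4/3)πr³ = 40.35 Å³.
Empty space = 59.32 − 40.35 = 19.0 Å³.

19.0 Å³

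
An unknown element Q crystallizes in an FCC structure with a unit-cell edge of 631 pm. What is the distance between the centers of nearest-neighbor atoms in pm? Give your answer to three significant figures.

446 pm

In an FCC structure, atoms touch along the face diagonal, so √2·a = 4r; the nearest-neighbor distance equals 2r = 0.7071·a.
d = 0.7071 × 631 = 446 pm.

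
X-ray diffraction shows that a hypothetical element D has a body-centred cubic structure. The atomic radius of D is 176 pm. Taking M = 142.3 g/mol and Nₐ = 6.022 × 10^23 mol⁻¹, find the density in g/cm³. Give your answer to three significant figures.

In a BCC lattice, atoms touch along the body diagonal, so √3·a = 4r, giving a = 406.5 pm = 4.065 × 10^-8 cm.
With Z = 2, ρ = Z·M/(N_A·a³) = 2 × 142.3 / (6.022 × 10²³ × 6.715 × 10^-23) = 7.038 g/cm³.

7.04 g/cm³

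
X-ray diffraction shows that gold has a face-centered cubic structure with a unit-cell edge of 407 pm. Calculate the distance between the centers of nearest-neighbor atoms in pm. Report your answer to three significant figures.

288 pm

In an FCC structure, atoms touch along the face diagonal, so √2·a = 4r; the nearest-neighbor distance equals 2r = 0.7071·a.
d = 0.7071 × 407 = 288 pm.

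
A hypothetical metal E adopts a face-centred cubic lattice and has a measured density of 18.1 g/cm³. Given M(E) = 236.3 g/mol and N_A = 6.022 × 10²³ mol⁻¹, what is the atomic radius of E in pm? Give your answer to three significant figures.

For an FCC cell (Z = 4), a³ = Z·M/(N_A·ρ) = 4 × 236.3 / (6.022 × 10²³ × 18.10) = 8.672 × 10^-23 cm³, so a = 4.426 × 10^-8 cm = 442.6 pm.
Atoms touch along the face diagonal, so √2·a = 4r, so r = 0.3536 × a = 156 pm.

156 pm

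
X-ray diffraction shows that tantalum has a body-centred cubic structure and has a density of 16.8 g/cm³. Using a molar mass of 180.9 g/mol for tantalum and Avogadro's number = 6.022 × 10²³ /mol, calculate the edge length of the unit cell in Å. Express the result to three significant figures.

With Z = 2 atoms per BCC cell, a³ = Z·M/(N_A·ρ) = 2 × 180.9 / (6.022 × 10²³ × 16.80 g/cm³) = 3.576 × 10^-23 cm³.
a = (3.576 × 10^-23)^(1/3) = 3.295 × 10^-8 cm = 3.29 Å.

3.29 Å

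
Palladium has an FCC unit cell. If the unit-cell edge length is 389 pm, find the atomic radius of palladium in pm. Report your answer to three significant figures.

In an FCC lattice, atoms touch along the face diagonal, so √2·a = 4r.
r = √2·a/4 = 1.4142 × 389 / 4 = 138 pm.

138 pm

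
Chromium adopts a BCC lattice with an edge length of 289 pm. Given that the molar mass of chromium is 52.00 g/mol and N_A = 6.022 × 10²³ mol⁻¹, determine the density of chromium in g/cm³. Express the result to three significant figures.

A BCC unit cell contains Z = 2 atoms.
Cell volume: a³ = (289 pm)³ = (2.890 × 10^-8 cm)³ = 2.414 × 10^-23 cm³.
ρ = Z·M/(N_A·a³) = 2 × 52.00 / (6.022 × 10²³ × 2.414 × 10^-23) = 7.155 g/cm³.

7.15 g/cm³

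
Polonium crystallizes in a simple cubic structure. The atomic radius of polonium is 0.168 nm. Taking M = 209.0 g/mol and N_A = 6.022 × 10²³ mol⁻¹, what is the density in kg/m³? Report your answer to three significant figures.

9150 kg/m³

In a simple cubic lattice, atoms touch along the cell edge, so a = 2r, giving a = 0.3360 nm = 3.360 × 10^-8 cm.
With Z = 1, ρ = Z·M/(N_A·a³) = 1 × 209.0 / (6.022 × 10²³ × 3.793 × 10^-23) = 9.149 g/cm³ = 9150 kg/m³.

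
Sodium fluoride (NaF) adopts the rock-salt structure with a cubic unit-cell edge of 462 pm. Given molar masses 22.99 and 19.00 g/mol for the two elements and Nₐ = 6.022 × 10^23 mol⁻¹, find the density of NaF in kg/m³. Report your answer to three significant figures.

2830 kg/m³

The rock-salt structure contains Z = 4 formula units per cell; M(NaF) = 22.99 + 19.00 = 41.99 g/mol.
a³ = (4.620 × 10^-8 cm)³ = 9.861 × 10^-23 cm³.
ρ = 4 × 41.99 / (6.022 × 10²³ × 9.861 × 10^-23) = 2.828 g/cm³ = 2830 kg/m³.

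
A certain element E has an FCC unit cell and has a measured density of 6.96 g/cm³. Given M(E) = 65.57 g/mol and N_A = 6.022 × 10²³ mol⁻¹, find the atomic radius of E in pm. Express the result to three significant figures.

140 pm

For an FCC cell (Z = 4), a³ = Z·M/(N_A·ρ) = 4 × 65.57 / (6.022 × 10²³ × 6.960) = 6.258 × 10^-23 cm³, so a = 3.970 × 10^-8 cm = 397.0 pm.
Atoms touch along the face diagonal, so √2·a = 4r, so r = 0.3536 × a = 140 pm.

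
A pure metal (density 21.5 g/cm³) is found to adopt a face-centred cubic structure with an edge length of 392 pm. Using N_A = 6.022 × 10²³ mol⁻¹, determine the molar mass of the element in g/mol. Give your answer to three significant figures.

195 g/mol

An FCC cell has Z = 4 atoms; a = 3.920 × 10^-8 cm.
M = ρ·N_A·a³/Z = 21.5 × 6.022 × 10²³ × 6.024 × 10^-23 / 4 = 195 g/mol.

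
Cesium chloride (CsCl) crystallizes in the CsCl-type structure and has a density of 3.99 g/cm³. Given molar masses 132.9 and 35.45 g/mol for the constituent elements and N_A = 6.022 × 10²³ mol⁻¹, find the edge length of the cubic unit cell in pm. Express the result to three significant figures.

M(CsCl) = 168.35 g/mol; Z = 1 formula unit per cell.
a³ = Z·M/(N_A·ρ) = 1 × 168.35 / (6.022 × 10²³ × 3.99) = 7.006 × 10^-23 cm³, so a = 4.123 × 10^-8 cm = 412 pm.

412 pm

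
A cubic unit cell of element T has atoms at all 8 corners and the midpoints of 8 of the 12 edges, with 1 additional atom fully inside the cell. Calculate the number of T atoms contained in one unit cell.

Corner atoms are shared by 8 cells (1/8 each), edge atoms by 4 (1/4 each), interior atoms are unshared.
Net atoms = 8 × 1/8 + 8 × 1/4 + 1 = 1 + 2 + 1 = 4.

4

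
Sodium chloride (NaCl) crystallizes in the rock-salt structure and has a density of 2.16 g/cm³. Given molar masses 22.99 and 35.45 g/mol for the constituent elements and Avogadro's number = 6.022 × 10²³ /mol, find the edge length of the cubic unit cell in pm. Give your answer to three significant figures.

M(NaCl) = 58.44 g/mol; Z = 4 formula units per cell.
a³ = Z·M/(N_A·ρ) = 4 × 58.44 / (6.022 × 10²³ × 2.16) = 1.797 × 10^-22 cm³, so a = 5.643 × 10^-8 cm = 564 pm.

564 pm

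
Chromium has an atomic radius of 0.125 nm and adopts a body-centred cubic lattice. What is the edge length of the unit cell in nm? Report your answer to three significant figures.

In a BCC lattice, atoms touch along the body diagonal, so √3·a = 4r.
a = 4r/√3 = 4 × 0.125 / 1.7321 = 0.289 nm.

0.289 nm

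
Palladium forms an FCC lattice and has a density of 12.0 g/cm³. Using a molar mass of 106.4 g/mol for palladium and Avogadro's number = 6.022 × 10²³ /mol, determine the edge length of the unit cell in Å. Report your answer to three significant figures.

With Z = 4 atoms per FCC cell, a³ = Z·M/(N_A·ρ) = 4 × 106.4 / (6.022 × 10²³ × 12.00 g/cm³) = 5.890 × 10^-23 cm³.
a = (5.890 × 10^-23)^(1/3) = 3.891 × 10^-8 cm = 3.89 Å.

3.89 Å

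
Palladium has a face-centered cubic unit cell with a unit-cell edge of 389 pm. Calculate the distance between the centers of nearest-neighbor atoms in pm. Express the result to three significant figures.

275 pm

In an FCC structure, atoms touch along the face diagonal, so √2·a = 4r; the nearest-neighbor distance equals 2r = 0.7071·a.
d = 0.7071 × 389 = 275 pm.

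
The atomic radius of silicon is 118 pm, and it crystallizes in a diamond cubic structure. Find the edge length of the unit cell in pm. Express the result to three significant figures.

545 pm

In a diamond cubic lattice, nearest neighbors lie along the body diagonal with √3·a = 8r.
a = 8r/√3 = 8 × 118 / 1.7321 = 545 pm.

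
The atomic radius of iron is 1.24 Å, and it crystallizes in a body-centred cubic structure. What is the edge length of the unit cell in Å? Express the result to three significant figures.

In a BCC lattice, atoms touch along the body diagonal, so √3·a = 4r.
a = 4r/√3 = 4 × 1.24 / 1.7321 = 2.86 Å.

2.86 Å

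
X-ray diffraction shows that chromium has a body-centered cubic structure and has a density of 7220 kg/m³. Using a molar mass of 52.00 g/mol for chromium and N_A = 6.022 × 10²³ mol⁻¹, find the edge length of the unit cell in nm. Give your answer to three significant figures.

0.288 nm

With Z = 2 atoms per BCC cell, a³ = Z·M/(N_A·ρ) = 2 × 52.00 / (6.022 × 10²³ × 7.220 g/cm³) = 2.392 × 10^-23 cm³.
a = (2.392 × 10^-23)^(1/3) = 2.881 × 10^-8 cm = 0.288 nm.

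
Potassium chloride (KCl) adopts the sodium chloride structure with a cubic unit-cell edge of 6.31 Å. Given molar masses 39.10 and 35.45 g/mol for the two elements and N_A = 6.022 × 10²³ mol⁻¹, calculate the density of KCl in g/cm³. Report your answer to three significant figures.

1.97 g/cm³

The sodium chloride structure contains Z = 4 formula units per cell; M(KCl) = 39.10 + 35.45 = 74.55 g/mol.
a³ = (6.310 × 10^-8 cm)³ = 2.512 × 10^-22 cm³.
ρ = 4 × 74.55 / (6.022 × 10²³ × 2.512 × 10^-22) = 1.971 g/cm³.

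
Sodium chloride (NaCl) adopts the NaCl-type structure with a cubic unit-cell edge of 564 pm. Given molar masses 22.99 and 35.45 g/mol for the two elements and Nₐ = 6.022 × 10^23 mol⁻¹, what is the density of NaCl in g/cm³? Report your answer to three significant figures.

The NaCl-type structure contains Z = 4 formula units per cell; M(NaCl) = 22.99 + 35.45 = 58.44 g/mol.
a³ = (5.640 × 10^-8 cm)³ = 1.794 × 10^-22 cm³.
ρ = 4 × 58.44 / (6.022 × 10²³ × 1.794 × 10^-22) = 2.164 g/cm³.

2.16 g/cm³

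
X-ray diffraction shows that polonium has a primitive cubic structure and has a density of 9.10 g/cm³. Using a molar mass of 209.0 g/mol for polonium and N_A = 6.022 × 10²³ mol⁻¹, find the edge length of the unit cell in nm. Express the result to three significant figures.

0.337 nm

With Z = 1 atom per simple cubic cell, a³ = Z·M/(N_A·ρ) = 1 × 209.0 / (6.022 × 10²³ × 9.100 g/cm³) = 3.814 × 10^-23 cm³.
a = (3.814 × 10^-23)^(1/3) = 3.366 × 10^-8 cm = 0.337 nm.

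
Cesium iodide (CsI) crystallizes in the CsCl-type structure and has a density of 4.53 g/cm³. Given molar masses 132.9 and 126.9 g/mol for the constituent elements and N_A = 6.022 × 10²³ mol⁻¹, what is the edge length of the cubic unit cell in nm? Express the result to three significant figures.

M(CsI) = 259.8 g/mol; Z = 1 formula unit per cell.
a³ = Z·M/(N_A·ρ) = 1 × 259.8 / (6.022 × 10²³ × 4.53) = 9.524 × 10^-23 cm³, so a = 4.567 × 10^-8 cm = 0.457 nm.

0.457 nm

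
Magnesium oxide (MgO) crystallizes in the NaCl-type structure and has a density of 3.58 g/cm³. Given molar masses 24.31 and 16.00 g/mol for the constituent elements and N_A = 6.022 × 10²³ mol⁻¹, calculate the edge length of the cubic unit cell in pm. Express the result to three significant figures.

M(MgO) = 40.31 g/mol; Z = 4 formula units per cell.
a³ = Z·M/(N_A·ρ) = 4 × 40.31 / (6.022 × 10²³ × 3.58) = 7.479 × 10^-23 cm³, so a = 4.213 × 10^-8 cm = 421 pm.

421 pm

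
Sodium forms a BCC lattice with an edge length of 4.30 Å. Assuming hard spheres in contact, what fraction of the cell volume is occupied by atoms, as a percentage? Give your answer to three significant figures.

68.0%

In a BCC lattice atoms touch along the body diagonal, so √3·a = 4r, so r = 0.4330a = 1.862 Å.
Packing fraction = Z·(4/3)πr³ / a³ = 2 × (4/3)π × (1.862)³ / (4.30)³ = 0.6802 = 68.0%.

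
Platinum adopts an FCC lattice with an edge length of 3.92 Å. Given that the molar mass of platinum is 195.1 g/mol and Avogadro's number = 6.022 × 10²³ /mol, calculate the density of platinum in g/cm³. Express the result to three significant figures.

An FCC unit cell contains Z = 4 atoms.
Cell volume: a³ = (3.92 Å)³ = (3.920 × 10^-8 cm)³ = 6.024 × 10^-23 cm³.
ρ = Z·M/(N_A·a³) = 4 × 195.1 / (6.022 × 10²³ × 6.024 × 10^-23) = 21.51 g/cm³.

21.5 g/cm³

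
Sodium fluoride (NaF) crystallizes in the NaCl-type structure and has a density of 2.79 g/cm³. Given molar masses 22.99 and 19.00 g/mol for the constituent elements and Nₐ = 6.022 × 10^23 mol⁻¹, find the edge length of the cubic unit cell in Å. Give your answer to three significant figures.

M(NaF) = 41.99 g/mol; Z = 4 formula units per cell.
a³ = Z·M/(N_A·ρ) = 4 × 41.99 / (6.022 × 10²³ × 2.79) = 9.997 × 10^-23 cm³, so a = 4.641 × 10^-8 cm = 4.64 Å.

4.64 Å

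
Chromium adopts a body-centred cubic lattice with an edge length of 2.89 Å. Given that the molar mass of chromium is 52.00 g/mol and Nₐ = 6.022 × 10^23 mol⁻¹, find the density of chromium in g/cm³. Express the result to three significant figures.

A BCC unit cell contains Z = 2 atoms.
Cell volume: a³ = (2.89 Å)³ = (2.890 × 10^-8 cm)³ = 2.414 × 10^-23 cm³.
ρ = Z·M/(N_A·a³) = 2 × 52.00 / (6.022 × 10²³ × 2.414 × 10^-23) = 7.155 g/cm³.

7.15 g/cm³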